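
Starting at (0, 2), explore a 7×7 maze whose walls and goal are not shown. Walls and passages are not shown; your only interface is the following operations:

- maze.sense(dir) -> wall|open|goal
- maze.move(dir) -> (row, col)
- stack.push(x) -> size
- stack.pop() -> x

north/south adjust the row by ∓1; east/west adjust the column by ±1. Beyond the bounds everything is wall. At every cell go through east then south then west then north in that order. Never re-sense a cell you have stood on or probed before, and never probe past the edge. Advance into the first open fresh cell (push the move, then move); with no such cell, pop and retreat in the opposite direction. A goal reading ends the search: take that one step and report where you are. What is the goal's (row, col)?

;; maze.sense(dir: east) == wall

;; maze.sense(dir: south) == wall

;; maze.sense(dir: west) == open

;; stack.push(x: west) == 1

;; maze.move(dir: west) == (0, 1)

;; maze.sense(dir: south) == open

;; stack.push(x: south) == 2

;; maze.move(dir: south) == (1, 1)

;; maze.sense(dir: south) == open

;; stack.push(x: south) == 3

;; maze.move(dir: south) == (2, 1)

;; maze.sense(dir: east) == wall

;; maze.sense(dir: south) == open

;; stack.push(x: south) == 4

;; maze.move(dir: south) == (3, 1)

;; maze.sense(dir: east) == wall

;; maze.sense(dir: south) == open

;; stack.push(x: south) == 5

;; maze.move(dir: south) == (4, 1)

;; maze.sense(dir: east) == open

;; stack.push(x: east) == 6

;; maze.move(dir: east) == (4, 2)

;; maze.sense(dir: east) == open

;; stack.push(x: east) == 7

;; maze.move(dir: east) == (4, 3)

;; maze.sense(dir: east) == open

;; stack.push(x: east) == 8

;; maze.move(dir: east) == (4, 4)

;; maze.sense(dir: east) == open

;; stack.push(x: east) == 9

;; maze.move(dir: east) == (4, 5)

;; maze.sense(dir: east) == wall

;; maze.sense(dir: south) == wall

;; maze.sense(dir: north) == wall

;; stack.pop() == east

;; maze.move(dir: west) == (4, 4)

;; maze.sense(dir: south) == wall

;; maze.sense(dir: north) == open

;; stack.push(x: north) == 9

;; maze.move(dir: north) == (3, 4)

;; maze.sense(dir: west) == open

;; stack.push(x: west) == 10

;; maze.move(dir: west) == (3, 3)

;; maze.sense(dir: north) == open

;; stack.push(x: north) == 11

;; maze.move(dir: north) == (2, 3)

;; maze.sense(dir: east) == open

;; stack.push(x: east) == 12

;; maze.move(dir: east) == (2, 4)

;; maze.sense(dir: east) == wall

;; maze.sense(dir: north) == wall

;; stack.pop() == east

;; maze.move(dir: west) == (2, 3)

;; maze.sense(dir: north) == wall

;; stack.pop() == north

;; maze.move(dir: south) == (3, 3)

;; stack.pop() == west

;; maze.move(dir: east) == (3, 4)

;; stack.pop() == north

;; maze.move(dir: south) == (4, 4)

;; stack.pop() == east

;; maze.move(dir: west) == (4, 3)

;; maze.sense(dir: south) == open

;; stack.push(x: south) == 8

;; maze.move(dir: south) == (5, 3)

;; maze.sense(dir: south) == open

;; stack.push(x: south) == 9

;; maze.move(dir: south) == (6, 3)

;; maze.sense(dir: east) == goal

;; maze.move(dir: east) == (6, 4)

Answer: (6, 4)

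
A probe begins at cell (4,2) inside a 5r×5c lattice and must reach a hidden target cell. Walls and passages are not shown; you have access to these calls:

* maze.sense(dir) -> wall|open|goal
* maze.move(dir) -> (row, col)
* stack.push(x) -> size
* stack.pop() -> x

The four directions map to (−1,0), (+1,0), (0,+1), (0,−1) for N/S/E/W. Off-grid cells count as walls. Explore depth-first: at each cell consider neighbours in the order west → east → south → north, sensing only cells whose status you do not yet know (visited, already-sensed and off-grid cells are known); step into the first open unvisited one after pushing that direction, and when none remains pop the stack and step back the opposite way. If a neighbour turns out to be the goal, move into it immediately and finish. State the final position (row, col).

>> sense(dir→west)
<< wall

>> sense(dir→east)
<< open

>> push(x→east)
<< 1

>> move(dir→east)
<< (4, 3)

>> sense(dir→east)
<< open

>> push(x→east)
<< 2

>> move(dir→east)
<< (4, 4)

>> sense(dir→north)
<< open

>> push(x→north)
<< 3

>> move(dir→north)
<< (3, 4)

>> sense(dir→west)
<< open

>> push(x→west)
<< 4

>> move(dir→west)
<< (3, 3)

>> sense(dir→west)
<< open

>> push(x→west)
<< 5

>> move(dir→west)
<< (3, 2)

>> sense(dir→west)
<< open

>> push(x→west)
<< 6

>> move(dir→west)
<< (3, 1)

>> sense(dir→west)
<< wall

>> sense(dir→north)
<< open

>> push(x→north)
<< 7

>> move(dir→north)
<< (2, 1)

>> sense(dir→west)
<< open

>> push(x→west)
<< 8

>> move(dir→west)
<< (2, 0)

>> sense(dir→north)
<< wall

>> pop()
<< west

>> move(dir→east)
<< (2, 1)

>> sense(dir→east)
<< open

>> push(x→east)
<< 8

>> move(dir→east)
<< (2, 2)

>> sense(dir→east)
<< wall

>> sense(dir→north)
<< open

>> push(x→north)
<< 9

>> move(dir→north)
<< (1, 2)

>> sense(dir→west)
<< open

>> push(x→west)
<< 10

>> move(dir→west)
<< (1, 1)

>> sense(dir→north)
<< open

>> push(x→north)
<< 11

>> move(dir→north)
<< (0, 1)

>> sense(dir→west)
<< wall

>> sense(dir→east)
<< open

>> push(x→east)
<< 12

>> move(dir→east)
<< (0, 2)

>> sense(dir→east)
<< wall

>> pop()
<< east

>> move(dir→west)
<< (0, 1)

>> pop()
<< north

>> move(dir→south)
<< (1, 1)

>> pop()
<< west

>> move(dir→east)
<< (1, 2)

>> sense(dir→east)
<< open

>> push(x→east)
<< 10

>> move(dir→east)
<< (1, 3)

>> sense(dir→east)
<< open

>> push(x→east)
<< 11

>> move(dir→east)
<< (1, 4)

>> sense(dir→south)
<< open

>> push(x→south)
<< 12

>> move(dir→south)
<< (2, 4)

>> pop()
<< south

>> move(dir→north)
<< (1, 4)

>> sense(dir→north)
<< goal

>> move(dir→north)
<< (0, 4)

Answer: (0, 4)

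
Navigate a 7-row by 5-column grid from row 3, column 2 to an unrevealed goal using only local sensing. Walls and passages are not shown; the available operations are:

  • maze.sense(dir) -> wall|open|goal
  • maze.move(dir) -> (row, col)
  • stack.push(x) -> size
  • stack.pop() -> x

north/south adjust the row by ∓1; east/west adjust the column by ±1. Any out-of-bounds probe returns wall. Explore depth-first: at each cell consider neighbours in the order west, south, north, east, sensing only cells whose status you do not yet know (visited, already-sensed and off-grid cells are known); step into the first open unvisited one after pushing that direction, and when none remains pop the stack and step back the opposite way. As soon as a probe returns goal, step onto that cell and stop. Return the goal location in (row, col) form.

> sense dir→west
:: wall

> sense dir→south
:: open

> push x→south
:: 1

> move dir→south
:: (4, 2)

> sense dir→west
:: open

> push x→west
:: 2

> move dir→west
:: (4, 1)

> sense dir→west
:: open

> push x→west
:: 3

> move dir→west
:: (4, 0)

> sense dir→south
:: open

> push x→south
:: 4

> move dir→south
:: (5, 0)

> sense dir→south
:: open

> push x→south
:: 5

> move dir→south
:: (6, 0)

> sense dir→east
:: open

> push x→east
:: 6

> move dir→east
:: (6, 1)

> sense dir→north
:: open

> push x→north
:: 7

> move dir→north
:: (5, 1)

> sense dir→east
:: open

> push x→east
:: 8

> move dir→east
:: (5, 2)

> sense dir→south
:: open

> push x→south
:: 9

> move dir→south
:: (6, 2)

> sense dir→east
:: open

> push x→east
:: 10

> move dir→east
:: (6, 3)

> sense dir→north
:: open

> push x→north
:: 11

> move dir→north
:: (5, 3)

> sense dir→north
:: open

> push x→north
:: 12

> move dir→north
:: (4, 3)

> sense dir→north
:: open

> push x→north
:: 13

> move dir→north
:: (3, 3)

> sense dir→north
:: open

> push x→north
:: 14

> move dir→north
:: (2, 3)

> sense dir→west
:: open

> push x→west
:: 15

> move dir→west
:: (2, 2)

> sense dir→west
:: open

> push x→west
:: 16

> move dir→west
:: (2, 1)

> sense dir→west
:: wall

> sense dir→north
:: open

> push x→north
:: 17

> move dir→north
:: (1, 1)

> sense dir→west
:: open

> push x→west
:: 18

> move dir→west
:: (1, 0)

> sense dir→north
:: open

> push x→north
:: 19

> move dir→north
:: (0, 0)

> sense dir→east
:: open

> push x→east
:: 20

> move dir→east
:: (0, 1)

> sense dir→east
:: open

> push x→east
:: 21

> move dir→east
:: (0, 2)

> sense dir→south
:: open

> push x→south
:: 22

> move dir→south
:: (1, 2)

> sense dir→east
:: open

> push x→east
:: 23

> move dir→east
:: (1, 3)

> sense dir→north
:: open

> push x→north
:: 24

> move dir→north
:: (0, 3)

> sense dir→east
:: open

> push x→east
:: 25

> move dir→east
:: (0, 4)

> sense dir→south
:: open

> push x→south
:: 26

> move dir→south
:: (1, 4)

> sense dir→south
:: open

> push x→south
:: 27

> move dir→south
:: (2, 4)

> sense dir→south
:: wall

> pop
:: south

> move dir→north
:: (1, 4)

> pop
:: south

> move dir→north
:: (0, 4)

> pop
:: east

> move dir→west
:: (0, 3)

> pop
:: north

> move dir→south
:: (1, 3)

> pop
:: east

> move dir→west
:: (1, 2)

> pop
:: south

> move dir→north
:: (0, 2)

> pop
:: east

> move dir→west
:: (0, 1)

> pop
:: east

> move dir→west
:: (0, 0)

> pop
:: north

> move dir→south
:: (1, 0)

> pop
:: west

> move dir→east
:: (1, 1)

> pop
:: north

> move dir→south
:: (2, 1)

> pop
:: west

> move dir→east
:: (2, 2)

> pop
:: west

> move dir→east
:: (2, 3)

> pop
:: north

> move dir→south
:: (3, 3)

> pop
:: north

> move dir→south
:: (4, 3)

> sense dir→east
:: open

> push x→east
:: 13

> move dir→east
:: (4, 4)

> sense dir→south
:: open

> push x→south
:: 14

> move dir→south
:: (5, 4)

> sense dir→south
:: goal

> move dir→south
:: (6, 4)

Answer: (6, 4)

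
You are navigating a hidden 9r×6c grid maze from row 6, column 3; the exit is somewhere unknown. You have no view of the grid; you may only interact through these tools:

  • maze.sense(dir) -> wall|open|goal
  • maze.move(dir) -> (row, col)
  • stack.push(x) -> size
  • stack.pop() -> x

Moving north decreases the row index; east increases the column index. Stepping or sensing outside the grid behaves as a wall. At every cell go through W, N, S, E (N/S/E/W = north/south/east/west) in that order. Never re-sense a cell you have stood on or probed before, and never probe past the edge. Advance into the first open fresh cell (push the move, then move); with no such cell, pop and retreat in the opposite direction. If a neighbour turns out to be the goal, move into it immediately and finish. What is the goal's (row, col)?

>>> maze.sense dir: west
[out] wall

>>> maze.sense dir: north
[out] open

>>> stack.push x: north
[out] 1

>>> maze.move dir: north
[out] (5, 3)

>>> maze.sense dir: west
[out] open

>>> stack.push x: west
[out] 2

>>> maze.move dir: west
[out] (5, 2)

>>> maze.sense dir: west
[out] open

>>> stack.push x: west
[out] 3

>>> maze.move dir: west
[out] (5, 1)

>>> maze.sense dir: west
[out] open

>>> stack.push x: west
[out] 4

>>> maze.move dir: west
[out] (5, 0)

>>> maze.sense dir: north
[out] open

>>> stack.push x: north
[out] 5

>>> maze.move dir: north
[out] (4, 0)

>>> maze.sense dir: north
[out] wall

>>> maze.sense dir: east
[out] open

>>> stack.push x: east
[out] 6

>>> maze.move dir: east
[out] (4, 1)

>>> maze.sense dir: north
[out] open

>>> stack.push x: north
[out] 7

>>> maze.move dir: north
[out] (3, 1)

>>> maze.sense dir: north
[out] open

>>> stack.push x: north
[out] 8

>>> maze.move dir: north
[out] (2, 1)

>>> maze.sense dir: west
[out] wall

>>> maze.sense dir: north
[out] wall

>>> maze.sense dir: east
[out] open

>>> stack.push x: east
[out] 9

>>> maze.move dir: east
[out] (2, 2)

>>> maze.sense dir: north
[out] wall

>>> maze.sense dir: south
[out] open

>>> stack.push x: south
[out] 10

>>> maze.move dir: south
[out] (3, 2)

>>> maze.sense dir: south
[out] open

>>> stack.push x: south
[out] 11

>>> maze.move dir: south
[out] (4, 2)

>>> maze.sense dir: east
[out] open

>>> stack.push x: east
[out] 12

>>> maze.move dir: east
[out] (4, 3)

>>> maze.sense dir: north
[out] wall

>>> maze.sense dir: east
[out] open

>>> stack.push x: east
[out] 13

>>> maze.move dir: east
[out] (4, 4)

>>> maze.sense dir: north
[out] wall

>>> maze.sense dir: south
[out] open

>>> stack.push x: south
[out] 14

>>> maze.move dir: south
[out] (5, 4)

>>> maze.sense dir: south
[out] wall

>>> maze.sense dir: east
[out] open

>>> stack.push x: east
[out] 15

>>> maze.move dir: east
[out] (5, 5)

>>> maze.sense dir: north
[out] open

>>> stack.push x: north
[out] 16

>>> maze.move dir: north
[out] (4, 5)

>>> maze.sense dir: north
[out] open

>>> stack.push x: north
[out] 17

>>> maze.move dir: north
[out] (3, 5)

>>> maze.sense dir: north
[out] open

>>> stack.push x: north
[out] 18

>>> maze.move dir: north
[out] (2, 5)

>>> maze.sense dir: west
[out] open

>>> stack.push x: west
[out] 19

>>> maze.move dir: west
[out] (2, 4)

>>> maze.sense dir: west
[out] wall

>>> maze.sense dir: north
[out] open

>>> stack.push x: north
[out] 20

>>> maze.move dir: north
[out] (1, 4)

>>> maze.sense dir: west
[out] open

>>> stack.push x: west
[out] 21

>>> maze.move dir: west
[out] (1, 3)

>>> maze.sense dir: north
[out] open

>>> stack.push x: north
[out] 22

>>> maze.move dir: north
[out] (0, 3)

>>> maze.sense dir: west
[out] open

>>> stack.push x: west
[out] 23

>>> maze.move dir: west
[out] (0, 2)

>>> maze.sense dir: west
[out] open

>>> stack.push x: west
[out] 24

>>> maze.move dir: west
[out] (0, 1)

>>> maze.sense dir: west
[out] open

>>> stack.push x: west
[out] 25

>>> maze.move dir: west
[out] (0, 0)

>>> maze.sense dir: south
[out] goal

>>> maze.move dir: south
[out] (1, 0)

Answer: (1, 0)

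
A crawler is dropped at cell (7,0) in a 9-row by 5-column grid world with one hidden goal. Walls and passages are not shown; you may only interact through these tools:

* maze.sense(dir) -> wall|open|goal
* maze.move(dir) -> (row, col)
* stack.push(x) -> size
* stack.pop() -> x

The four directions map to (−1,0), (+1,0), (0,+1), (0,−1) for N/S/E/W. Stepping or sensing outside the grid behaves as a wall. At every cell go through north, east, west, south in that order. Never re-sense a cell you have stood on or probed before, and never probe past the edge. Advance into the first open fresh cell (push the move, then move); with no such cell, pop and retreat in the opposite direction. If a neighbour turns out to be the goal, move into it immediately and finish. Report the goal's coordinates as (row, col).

>> maze.sense(dir=north)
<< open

>> stack.push(x=north)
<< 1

>> maze.move(dir=north)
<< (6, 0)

>> maze.sense(dir=north)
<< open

>> stack.push(x=north)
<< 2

>> maze.move(dir=north)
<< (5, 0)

>> maze.sense(dir=north)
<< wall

>> maze.sense(dir=east)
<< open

>> stack.push(x=east)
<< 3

>> maze.move(dir=east)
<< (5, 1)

>> maze.sense(dir=north)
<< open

>> stack.push(x=north)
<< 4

>> maze.move(dir=north)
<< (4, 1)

>> maze.sense(dir=north)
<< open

>> stack.push(x=north)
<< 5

>> maze.move(dir=north)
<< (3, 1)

>> maze.sense(dir=north)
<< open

>> stack.push(x=north)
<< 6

>> maze.move(dir=north)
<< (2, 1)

>> maze.sense(dir=north)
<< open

>> stack.push(x=north)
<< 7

>> maze.move(dir=north)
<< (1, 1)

>> maze.sense(dir=north)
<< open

>> stack.push(x=north)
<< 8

>> maze.move(dir=north)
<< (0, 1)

>> maze.sense(dir=east)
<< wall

>> maze.sense(dir=west)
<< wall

>> stack.pop()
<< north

>> maze.move(dir=south)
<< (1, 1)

>> maze.sense(dir=east)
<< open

>> stack.push(x=east)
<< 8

>> maze.move(dir=east)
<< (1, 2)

>> maze.sense(dir=east)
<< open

>> stack.push(x=east)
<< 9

>> maze.move(dir=east)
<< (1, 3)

>> maze.sense(dir=north)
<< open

>> stack.push(x=north)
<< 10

>> maze.move(dir=north)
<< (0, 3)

>> maze.sense(dir=east)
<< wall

>> stack.pop()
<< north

>> maze.move(dir=south)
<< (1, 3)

>> maze.sense(dir=east)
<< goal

>> maze.move(dir=east)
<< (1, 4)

Answer: (1, 4)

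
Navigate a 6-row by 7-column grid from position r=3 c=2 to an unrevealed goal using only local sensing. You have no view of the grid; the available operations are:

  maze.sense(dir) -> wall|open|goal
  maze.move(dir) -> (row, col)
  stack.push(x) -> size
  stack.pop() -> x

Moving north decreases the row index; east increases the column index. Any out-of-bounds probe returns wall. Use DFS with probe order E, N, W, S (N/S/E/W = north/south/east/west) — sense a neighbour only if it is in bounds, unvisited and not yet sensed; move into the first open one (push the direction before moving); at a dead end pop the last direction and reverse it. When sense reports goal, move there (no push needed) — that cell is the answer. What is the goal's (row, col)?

→ maze.sense(dir→east)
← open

→ stack.push(x→east)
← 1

→ maze.move(dir→east)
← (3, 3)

→ maze.sense(dir→east)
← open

→ stack.push(x→east)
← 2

→ maze.move(dir→east)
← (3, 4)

→ maze.sense(dir→east)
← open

→ stack.push(x→east)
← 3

→ maze.move(dir→east)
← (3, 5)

→ maze.sense(dir→east)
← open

→ stack.push(x→east)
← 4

→ maze.move(dir→east)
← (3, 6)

→ maze.sense(dir→north)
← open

→ stack.push(x→north)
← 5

→ maze.move(dir→north)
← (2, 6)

→ maze.sense(dir→north)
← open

→ stack.push(x→north)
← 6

→ maze.move(dir→north)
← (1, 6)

→ maze.sense(dir→north)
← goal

→ maze.move(dir→north)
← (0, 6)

Answer: (0, 6)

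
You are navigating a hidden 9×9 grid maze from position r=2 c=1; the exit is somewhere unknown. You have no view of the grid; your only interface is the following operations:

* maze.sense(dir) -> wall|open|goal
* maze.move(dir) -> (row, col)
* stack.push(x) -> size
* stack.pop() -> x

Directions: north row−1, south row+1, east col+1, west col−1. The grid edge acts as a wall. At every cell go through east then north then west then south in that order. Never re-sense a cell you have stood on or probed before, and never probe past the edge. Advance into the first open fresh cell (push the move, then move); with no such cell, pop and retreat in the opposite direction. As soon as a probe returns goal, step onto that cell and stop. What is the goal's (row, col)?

Calling sense on dir→east, — result: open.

Using push on x→east, and observe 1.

I call move on dir→east, → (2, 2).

I invoke sense on dir→east, and see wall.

Then sense on dir→north, → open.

Calling push on x→north, yielding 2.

I try move on dir→north, giving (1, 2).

Using sense on dir→east, → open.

Using push on x→east, and observe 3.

Now I run move on dir→east, giving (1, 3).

I run sense on dir→east, which returns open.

I use push on x→east, and see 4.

Invoking move on dir→east, yielding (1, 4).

Using sense on dir→east, → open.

Next I call push on x→east, which returns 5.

Next I call move on dir→east, : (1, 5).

I try sense on dir→east, and see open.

Invoking push on x→east, yielding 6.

Calling move on dir→east, yielding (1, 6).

Calling sense on dir→east, giving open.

I run push on x→east, yielding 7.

I use move on dir→east, which returns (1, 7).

Calling sense on dir→east, which returns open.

I use push on x→east, — result: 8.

Using move on dir→east, yielding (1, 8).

Invoking sense on dir→north, and see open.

I invoke push on x→north, which returns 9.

Then move on dir→north, — result: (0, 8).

Using sense on dir→west, and observe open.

I call push on x→west, giving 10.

I run move on dir→west, which returns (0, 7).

Then sense on dir→west, : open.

I use push on x→west, — result: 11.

Next I call move on dir→west, which returns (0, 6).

I try sense on dir→west, and see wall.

Next I call pop, which returns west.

Then move on dir→east, and observe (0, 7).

I run pop(), : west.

I use move on dir→east, → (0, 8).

I call pop(), giving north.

Now I run move on dir→south, and get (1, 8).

I invoke sense on dir→south, and observe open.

Invoking push on x→south, giving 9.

I run move on dir→south, : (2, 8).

Using sense on dir→west, : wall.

I try sense on dir→south, and get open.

Next I call push on x→south, and observe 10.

Then move on dir→south, and get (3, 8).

I invoke sense on dir→west, : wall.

Next I call sense on dir→south, giving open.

I run push on x→south, → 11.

Next I call move on dir→south, yielding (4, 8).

Then sense on dir→west, and observe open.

I try push on x→west, — result: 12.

Then move on dir→west, — result: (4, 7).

I run sense on dir→west, and see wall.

I try sense on dir→south, and get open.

I use push on x→south, and get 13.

Using move on dir→south, and observe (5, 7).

Then sense on dir→east, → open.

Using push on x→east, — result: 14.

Using move on dir→east, and see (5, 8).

Then sense on dir→south, and see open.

I use push on x→south, — result: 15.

Then move on dir→south, — result: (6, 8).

I use sense on dir→west, — result: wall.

Then sense on dir→south, → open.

I try push on x→south, giving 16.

Now I run move on dir→south, and see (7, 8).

I try sense on dir→west, and observe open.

I use push on x→west, yielding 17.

I use move on dir→west, and observe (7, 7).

I invoke sense on dir→west, and get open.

I use push on x→west, : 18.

Now I run move on dir→west, giving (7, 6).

Next I call sense on dir→north, : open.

Calling push on x→north, — result: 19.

Next I call move on dir→north, and observe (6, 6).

I try sense on dir→north, which returns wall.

I invoke sense on dir→west, yielding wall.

Now I run pop, → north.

Then move on dir→south, and observe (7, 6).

I run sense on dir→west, yielding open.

I invoke push on x→west, and observe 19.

Invoking move on dir→west, which returns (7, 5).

Then sense on dir→west, and observe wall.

I try sense on dir→south, : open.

Now I run push on x→south, giving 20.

Then move on dir→south, — result: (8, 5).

I use sense on dir→east, → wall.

I use sense on dir→west, and observe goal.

Then move on dir→west, giving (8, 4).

Answer: (8, 4)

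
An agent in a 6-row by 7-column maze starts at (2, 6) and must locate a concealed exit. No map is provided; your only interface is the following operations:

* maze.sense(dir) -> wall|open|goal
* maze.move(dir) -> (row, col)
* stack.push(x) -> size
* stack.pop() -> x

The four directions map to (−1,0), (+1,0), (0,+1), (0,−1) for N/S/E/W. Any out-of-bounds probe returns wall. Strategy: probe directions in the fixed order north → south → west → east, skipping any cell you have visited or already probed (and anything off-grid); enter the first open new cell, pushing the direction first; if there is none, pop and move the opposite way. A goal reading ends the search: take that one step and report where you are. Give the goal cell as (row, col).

I try maze.sense with dir: north, → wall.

I invoke maze.sense with dir: south, and see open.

Now I run stack.push with x: south, → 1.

I use maze.move with dir: south, giving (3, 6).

I call maze.sense with dir: south, — result: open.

Calling stack.push with x: south, which returns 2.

I try maze.move with dir: south, and get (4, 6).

Next I call maze.sense with dir: south, : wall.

I invoke maze.sense with dir: west, yielding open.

Invoking stack.push with x: west, yielding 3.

Invoking maze.move with dir: west, and observe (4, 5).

Using maze.sense with dir: north, and get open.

I call stack.push with x: north, which returns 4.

Calling maze.move with dir: north, and observe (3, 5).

Now I run maze.sense with dir: north, and get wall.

I call maze.sense with dir: west, yielding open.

Now I run stack.push with x: west, → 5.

I try maze.move with dir: west, and see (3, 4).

Next I call maze.sense with dir: north, and get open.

I invoke stack.push with x: north, and observe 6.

Invoking maze.move with dir: north, yielding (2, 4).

Now I run maze.sense with dir: north, → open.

Now I run stack.push with x: north, yielding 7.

Now I run maze.move with dir: north, → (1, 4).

I try maze.sense with dir: north, giving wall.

Calling maze.sense with dir: west, which returns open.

Calling stack.push with x: west, → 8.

I try maze.move with dir: west, and get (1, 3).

I invoke maze.sense with dir: north, and see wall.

Calling maze.sense with dir: south, and get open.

I invoke stack.push with x: south, and observe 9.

Calling maze.move with dir: south, and get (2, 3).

I call maze.sense with dir: south, : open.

Then stack.push with x: south, giving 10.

I call maze.move with dir: south, → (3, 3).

I use maze.sense with dir: south, → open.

Then stack.push with x: south, — result: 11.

I run maze.move with dir: south, and get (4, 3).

Invoking maze.sense with dir: south, giving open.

Invoking stack.push with x: south, which returns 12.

I run maze.move with dir: south, giving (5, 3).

I try maze.sense with dir: west, yielding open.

Now I run stack.push with x: west, and observe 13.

Using maze.move with dir: west, and get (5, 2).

I run maze.sense with dir: north, — result: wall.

Calling maze.sense with dir: west, → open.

I try stack.push with x: west, and see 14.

I use maze.move with dir: west, → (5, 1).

Invoking maze.sense with dir: north, and see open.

Invoking stack.push with x: north, and see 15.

Invoking maze.move with dir: north, yielding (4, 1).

I try maze.sense with dir: north, which returns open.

I use stack.push with x: north, giving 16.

I invoke maze.move with dir: north, and get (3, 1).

I invoke maze.sense with dir: north, → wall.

Then maze.sense with dir: west, and get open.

I try stack.push with x: west, : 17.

I invoke maze.move with dir: west, yielding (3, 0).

Next I call maze.sense with dir: north, → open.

Calling stack.push with x: north, giving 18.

Next I call maze.move with dir: north, yielding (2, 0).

Invoking maze.sense with dir: north, : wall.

I invoke stack.pop(), and see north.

Using maze.move with dir: south, — result: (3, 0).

I call maze.sense with dir: south, yielding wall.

I use stack.pop, — result: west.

Calling maze.move with dir: east, and get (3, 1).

I run maze.sense with dir: east, — result: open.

I run stack.push with x: east, and get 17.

I run maze.move with dir: east, yielding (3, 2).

Invoking maze.sense with dir: north, which returns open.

Then stack.push with x: north, : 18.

I use maze.move with dir: north, — result: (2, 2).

Next I call maze.sense with dir: north, : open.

I call stack.push with x: north, → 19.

Using maze.move with dir: north, → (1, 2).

Then maze.sense with dir: north, : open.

I run stack.push with x: north, yielding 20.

Calling maze.move with dir: north, giving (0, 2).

I invoke maze.sense with dir: west, and get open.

I use stack.push with x: west, : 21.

Calling maze.move with dir: west, : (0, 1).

Now I run maze.sense with dir: south, → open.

I use stack.push with x: south, giving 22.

Then maze.move with dir: south, and get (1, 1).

I run stack.pop, and get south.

I use maze.move with dir: north, and observe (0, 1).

Invoking maze.sense with dir: west, and observe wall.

Invoking stack.pop, : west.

I call maze.move with dir: east, — result: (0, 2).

Then stack.pop, and observe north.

Now I run maze.move with dir: south, → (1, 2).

Then stack.pop, and get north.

I call maze.move with dir: south, yielding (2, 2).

Using stack.pop(), giving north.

Calling maze.move with dir: south, yielding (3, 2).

I use stack.pop, which returns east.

I invoke maze.move with dir: west, : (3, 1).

I try stack.pop(), → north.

Next I call maze.move with dir: south, → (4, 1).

Invoking stack.pop(), yielding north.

I use maze.move with dir: south, — result: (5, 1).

I use maze.sense with dir: west, and see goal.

I call maze.move with dir: west, — result: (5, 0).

Answer: (5, 0)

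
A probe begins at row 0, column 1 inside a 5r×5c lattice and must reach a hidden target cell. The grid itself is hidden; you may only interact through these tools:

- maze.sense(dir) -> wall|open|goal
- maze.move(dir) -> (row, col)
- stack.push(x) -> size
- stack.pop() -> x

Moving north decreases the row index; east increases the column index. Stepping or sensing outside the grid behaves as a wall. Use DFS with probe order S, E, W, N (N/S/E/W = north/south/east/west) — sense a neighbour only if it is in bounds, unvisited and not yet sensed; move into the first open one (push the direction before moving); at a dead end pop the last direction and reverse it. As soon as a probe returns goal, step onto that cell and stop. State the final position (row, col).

→ maze.sense(dir=south)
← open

→ stack.push(x=south)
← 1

→ maze.move(dir=south)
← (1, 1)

→ maze.sense(dir=south)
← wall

→ maze.sense(dir=east)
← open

→ stack.push(x=east)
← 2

→ maze.move(dir=east)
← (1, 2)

→ maze.sense(dir=south)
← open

→ stack.push(x=south)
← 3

→ maze.move(dir=south)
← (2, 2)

→ maze.sense(dir=south)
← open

→ stack.push(x=south)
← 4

→ maze.move(dir=south)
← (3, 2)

→ maze.sense(dir=south)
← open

→ stack.push(x=south)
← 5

→ maze.move(dir=south)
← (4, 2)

→ maze.sense(dir=east)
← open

→ stack.push(x=east)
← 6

→ maze.move(dir=east)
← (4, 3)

→ maze.sense(dir=east)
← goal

→ maze.move(dir=east)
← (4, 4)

Answer: (4, 4)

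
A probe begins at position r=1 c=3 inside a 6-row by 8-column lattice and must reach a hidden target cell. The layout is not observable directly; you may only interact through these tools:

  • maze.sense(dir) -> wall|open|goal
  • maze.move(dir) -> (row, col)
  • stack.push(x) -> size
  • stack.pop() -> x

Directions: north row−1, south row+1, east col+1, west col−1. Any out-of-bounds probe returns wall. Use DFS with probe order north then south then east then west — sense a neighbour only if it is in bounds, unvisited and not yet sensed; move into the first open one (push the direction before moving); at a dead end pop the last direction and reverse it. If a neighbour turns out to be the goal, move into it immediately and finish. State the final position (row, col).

> sense dir→north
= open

> push x→north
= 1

> move dir→north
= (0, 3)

> sense dir→east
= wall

> sense dir→west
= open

> push x→west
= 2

> move dir→west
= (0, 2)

> sense dir→south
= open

> push x→south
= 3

> move dir→south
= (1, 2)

> sense dir→south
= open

> push x→south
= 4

> move dir→south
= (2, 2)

> sense dir→south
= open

> push x→south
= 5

> move dir→south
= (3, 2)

> sense dir→south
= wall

> sense dir→east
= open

> push x→east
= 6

> move dir→east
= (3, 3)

> sense dir→north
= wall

> sense dir→south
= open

> push x→south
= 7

> move dir→south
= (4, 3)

> sense dir→south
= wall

> sense dir→east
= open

> push x→east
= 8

> move dir→east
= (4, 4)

> sense dir→north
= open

> push x→north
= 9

> move dir→north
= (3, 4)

> sense dir→north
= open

> push x→north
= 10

> move dir→north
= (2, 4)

> sense dir→north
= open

> push x→north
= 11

> move dir→north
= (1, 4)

> sense dir→east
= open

> push x→east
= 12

> move dir→east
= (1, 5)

> sense dir→north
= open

> push x→north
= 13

> move dir→north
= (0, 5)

> sense dir→east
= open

> push x→east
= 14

> move dir→east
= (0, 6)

> sense dir→south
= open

> push x→south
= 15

> move dir→south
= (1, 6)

> sense dir→south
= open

> push x→south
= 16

> move dir→south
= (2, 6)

> sense dir→south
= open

> push x→south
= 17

> move dir→south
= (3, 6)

> sense dir→south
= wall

> sense dir→east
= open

> push x→east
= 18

> move dir→east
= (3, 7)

> sense dir→north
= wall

> sense dir→south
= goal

> move dir→south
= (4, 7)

Answer: (4, 7)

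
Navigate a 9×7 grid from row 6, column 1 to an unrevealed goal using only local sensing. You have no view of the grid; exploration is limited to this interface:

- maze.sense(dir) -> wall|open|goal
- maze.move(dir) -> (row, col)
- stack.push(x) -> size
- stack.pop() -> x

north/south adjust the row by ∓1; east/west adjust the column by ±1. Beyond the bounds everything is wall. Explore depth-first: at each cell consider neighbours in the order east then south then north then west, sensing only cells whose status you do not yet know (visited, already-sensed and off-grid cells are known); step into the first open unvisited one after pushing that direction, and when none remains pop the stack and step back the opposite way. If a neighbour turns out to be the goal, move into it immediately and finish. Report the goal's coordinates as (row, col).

Calling maze.sense using dir=east, : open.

Calling stack.push using x=east, giving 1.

I invoke maze.move using dir=east, yielding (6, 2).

Using maze.sense using dir=east, which returns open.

I try stack.push using x=east, which returns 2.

I use maze.move using dir=east, yielding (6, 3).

Calling maze.sense using dir=east, → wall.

I try maze.sense using dir=south, and get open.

Next I call stack.push using x=south, giving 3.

Invoking maze.move using dir=south, giving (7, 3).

I invoke maze.sense using dir=east, : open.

I call stack.push using x=east, → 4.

Next I call maze.move using dir=east, which returns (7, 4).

I invoke maze.sense using dir=east, — result: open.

Calling stack.push using x=east, and get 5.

I use maze.move using dir=east, and get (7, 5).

I use maze.sense using dir=east, — result: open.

Invoking stack.push using x=east, which returns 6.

Then maze.move using dir=east, and see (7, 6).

Calling maze.sense using dir=south, yielding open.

I call stack.push using x=south, yielding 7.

Now I run maze.move using dir=south, and observe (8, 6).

I try maze.sense using dir=west, and see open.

I try stack.push using x=west, and get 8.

Next I call maze.move using dir=west, and get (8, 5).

Invoking maze.sense using dir=west, : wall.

I try stack.pop(), → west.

Calling maze.move using dir=east, and get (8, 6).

Next I call stack.pop(), and see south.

Then maze.move using dir=north, and get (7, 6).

Using maze.sense using dir=north, which returns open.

I call stack.push using x=north, → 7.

Next I call maze.move using dir=north, yielding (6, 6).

I use maze.sense using dir=north, yielding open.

I try stack.push using x=north, — result: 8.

I try maze.move using dir=north, yielding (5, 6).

I use maze.sense using dir=north, : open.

I call stack.push using x=north, and get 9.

I use maze.move using dir=north, — result: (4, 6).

Next I call maze.sense using dir=north, which returns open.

I run stack.push using x=north, yielding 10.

Invoking maze.move using dir=north, — result: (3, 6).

I try maze.sense using dir=north, giving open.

I invoke stack.push using x=north, giving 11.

I run maze.move using dir=north, giving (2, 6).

Now I run maze.sense using dir=north, : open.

I run stack.push using x=north, : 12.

Now I run maze.move using dir=north, yielding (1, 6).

I try maze.sense using dir=north, → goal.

Using maze.move using dir=north, : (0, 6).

Answer: (0, 6)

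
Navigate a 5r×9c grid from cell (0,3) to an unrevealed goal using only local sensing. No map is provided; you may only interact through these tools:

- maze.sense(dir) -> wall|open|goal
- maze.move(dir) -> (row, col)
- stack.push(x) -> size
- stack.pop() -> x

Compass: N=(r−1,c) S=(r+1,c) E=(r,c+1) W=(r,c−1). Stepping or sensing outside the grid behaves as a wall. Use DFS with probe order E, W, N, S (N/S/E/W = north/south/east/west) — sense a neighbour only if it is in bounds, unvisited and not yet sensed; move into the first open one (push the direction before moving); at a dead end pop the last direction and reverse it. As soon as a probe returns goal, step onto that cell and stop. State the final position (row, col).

-> sense(dir→east)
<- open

-> push(x→east)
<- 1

-> move(dir→east)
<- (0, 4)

-> sense(dir→east)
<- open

-> push(x→east)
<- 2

-> move(dir→east)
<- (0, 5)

-> sense(dir→east)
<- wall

-> sense(dir→south)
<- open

-> push(x→south)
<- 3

-> move(dir→south)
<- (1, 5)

-> sense(dir→east)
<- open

-> push(x→east)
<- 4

-> move(dir→east)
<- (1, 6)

-> sense(dir→east)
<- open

-> push(x→east)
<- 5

-> move(dir→east)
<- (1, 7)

-> sense(dir→east)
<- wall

-> sense(dir→north)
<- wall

-> sense(dir→south)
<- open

-> push(x→south)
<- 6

-> move(dir→south)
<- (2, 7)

-> sense(dir→east)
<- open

-> push(x→east)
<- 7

-> move(dir→east)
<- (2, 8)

-> sense(dir→south)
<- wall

-> pop()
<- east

-> move(dir→west)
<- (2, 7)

-> sense(dir→west)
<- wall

-> sense(dir→south)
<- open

-> push(x→south)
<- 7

-> move(dir→south)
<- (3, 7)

-> sense(dir→west)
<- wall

-> sense(dir→south)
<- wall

-> pop()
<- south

-> move(dir→north)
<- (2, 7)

-> pop()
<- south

-> move(dir→north)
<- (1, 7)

-> pop()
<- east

-> move(dir→west)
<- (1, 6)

-> pop()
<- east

-> move(dir→west)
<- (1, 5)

-> sense(dir→west)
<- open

-> push(x→west)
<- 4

-> move(dir→west)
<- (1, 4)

-> sense(dir→west)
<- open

-> push(x→west)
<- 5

-> move(dir→west)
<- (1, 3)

-> sense(dir→west)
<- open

-> push(x→west)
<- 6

-> move(dir→west)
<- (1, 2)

-> sense(dir→west)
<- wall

-> sense(dir→north)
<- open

-> push(x→north)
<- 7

-> move(dir→north)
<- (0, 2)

-> sense(dir→west)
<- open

-> push(x→west)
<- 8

-> move(dir→west)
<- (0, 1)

-> sense(dir→west)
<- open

-> push(x→west)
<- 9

-> move(dir→west)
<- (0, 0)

-> sense(dir→south)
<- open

-> push(x→south)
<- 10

-> move(dir→south)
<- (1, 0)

-> sense(dir→south)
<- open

-> push(x→south)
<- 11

-> move(dir→south)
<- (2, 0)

-> sense(dir→east)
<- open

-> push(x→east)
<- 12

-> move(dir→east)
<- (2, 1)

-> sense(dir→east)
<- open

-> push(x→east)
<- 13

-> move(dir→east)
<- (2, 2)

-> sense(dir→east)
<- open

-> push(x→east)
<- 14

-> move(dir→east)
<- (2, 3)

-> sense(dir→east)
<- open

-> push(x→east)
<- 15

-> move(dir→east)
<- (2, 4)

-> sense(dir→east)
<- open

-> push(x→east)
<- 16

-> move(dir→east)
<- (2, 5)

-> sense(dir→south)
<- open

-> push(x→south)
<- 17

-> move(dir→south)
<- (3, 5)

-> sense(dir→west)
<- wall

-> sense(dir→south)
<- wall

-> pop()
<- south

-> move(dir→north)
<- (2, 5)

-> pop()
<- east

-> move(dir→west)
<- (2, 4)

-> pop()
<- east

-> move(dir→west)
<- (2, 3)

-> sense(dir→south)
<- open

-> push(x→south)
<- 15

-> move(dir→south)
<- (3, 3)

-> sense(dir→west)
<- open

-> push(x→west)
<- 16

-> move(dir→west)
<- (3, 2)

-> sense(dir→west)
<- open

-> push(x→west)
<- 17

-> move(dir→west)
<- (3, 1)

-> sense(dir→west)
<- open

-> push(x→west)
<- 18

-> move(dir→west)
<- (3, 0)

-> sense(dir→south)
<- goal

-> move(dir→south)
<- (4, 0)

Answer: (4, 0)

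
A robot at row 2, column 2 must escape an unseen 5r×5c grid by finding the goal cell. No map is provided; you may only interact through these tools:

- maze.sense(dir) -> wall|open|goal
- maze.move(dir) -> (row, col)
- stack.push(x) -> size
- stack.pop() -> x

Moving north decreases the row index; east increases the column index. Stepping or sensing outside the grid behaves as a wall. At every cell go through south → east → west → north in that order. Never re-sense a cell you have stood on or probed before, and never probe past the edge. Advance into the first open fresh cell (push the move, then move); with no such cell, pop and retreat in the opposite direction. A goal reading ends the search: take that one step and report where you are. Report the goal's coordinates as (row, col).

Do: maze.sense[south]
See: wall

Do: maze.sense[east]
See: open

Do: stack.push[east]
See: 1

Do: maze.move[east]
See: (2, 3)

Do: maze.sense[south]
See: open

Do: stack.push[south]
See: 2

Do: maze.move[south]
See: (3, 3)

Do: maze.sense[south]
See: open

Do: stack.push[south]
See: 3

Do: maze.move[south]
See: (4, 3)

Do: maze.sense[east]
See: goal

Do: maze.move[east]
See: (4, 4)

Answer: (4, 4)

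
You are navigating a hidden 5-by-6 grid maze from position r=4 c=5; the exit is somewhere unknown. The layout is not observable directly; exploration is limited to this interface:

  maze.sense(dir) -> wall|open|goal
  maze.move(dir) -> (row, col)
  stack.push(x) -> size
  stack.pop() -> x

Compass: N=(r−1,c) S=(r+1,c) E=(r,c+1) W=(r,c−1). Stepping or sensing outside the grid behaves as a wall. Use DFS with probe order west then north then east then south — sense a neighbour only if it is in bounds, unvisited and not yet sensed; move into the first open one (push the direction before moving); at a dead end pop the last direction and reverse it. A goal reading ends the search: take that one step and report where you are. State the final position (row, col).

% maze.sense(dir=west) : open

% stack.push(x=west) : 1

% maze.move(dir=west) : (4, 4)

% maze.sense(dir=west) : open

% stack.push(x=west) : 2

% maze.move(dir=west) : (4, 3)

% maze.sense(dir=west) : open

% stack.push(x=west) : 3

% maze.move(dir=west) : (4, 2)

% maze.sense(dir=west) : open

% stack.push(x=west) : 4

% maze.move(dir=west) : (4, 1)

% maze.sense(dir=west) : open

% stack.push(x=west) : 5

% maze.move(dir=west) : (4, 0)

% maze.sense(dir=north) : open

% stack.push(x=north) : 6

% maze.move(dir=north) : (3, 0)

% maze.sense(dir=north) : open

% stack.push(x=north) : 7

% maze.move(dir=north) : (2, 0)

% maze.sense(dir=north) : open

% stack.push(x=north) : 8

% maze.move(dir=north) : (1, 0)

% maze.sense(dir=north) : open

% stack.push(x=north) : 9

% maze.move(dir=north) : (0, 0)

% maze.sense(dir=east) : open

% stack.push(x=east) : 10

% maze.move(dir=east) : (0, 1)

% maze.sense(dir=east) : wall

% maze.sense(dir=south) : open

% stack.push(x=south) : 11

% maze.move(dir=south) : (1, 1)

% maze.sense(dir=east) : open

% stack.push(x=east) : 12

% maze.move(dir=east) : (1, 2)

% maze.sense(dir=east) : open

% stack.push(x=east) : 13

% maze.move(dir=east) : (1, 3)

% maze.sense(dir=north) : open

% stack.push(x=north) : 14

% maze.move(dir=north) : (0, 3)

% maze.sense(dir=east) : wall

% stack.pop() : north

% maze.move(dir=south) : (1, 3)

% maze.sense(dir=east) : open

% stack.push(x=east) : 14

% maze.move(dir=east) : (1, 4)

% maze.sense(dir=east) : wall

% maze.sense(dir=south) : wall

% stack.pop() : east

% maze.move(dir=west) : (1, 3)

% maze.sense(dir=south) : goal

% maze.move(dir=south) : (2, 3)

Answer: (2, 3)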